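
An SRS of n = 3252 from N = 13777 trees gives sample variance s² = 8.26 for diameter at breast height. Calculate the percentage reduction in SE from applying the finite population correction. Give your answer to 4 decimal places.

12.5955

f = n/N = 3252/13777 = 0.23604558.
SE_no-fpc = √(s²/n) = 0.050398169; SE_fpc = √((1−f)s²/n) = 0.04405026.
Ratio = √(1−f) = 0.87404486. Reduction = 100·(1 − 0.87404486) = 12.5955%.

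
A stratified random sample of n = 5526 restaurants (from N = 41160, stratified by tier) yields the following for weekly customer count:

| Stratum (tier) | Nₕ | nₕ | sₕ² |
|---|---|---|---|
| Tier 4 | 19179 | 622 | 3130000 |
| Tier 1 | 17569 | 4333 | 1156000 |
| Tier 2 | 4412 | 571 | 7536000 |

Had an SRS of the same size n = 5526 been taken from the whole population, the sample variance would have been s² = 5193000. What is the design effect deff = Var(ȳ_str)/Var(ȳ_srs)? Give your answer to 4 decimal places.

Var(ȳ_str) = Σ Wₕ²(1−fₕ)sₕ²/nₕ with Wₕ = Nₕ/41160:
  Tier 4: (19179/41160)²·(1−622/19179)·3130000/622 = 1057.1508
  Tier 1: (17569/41160)²·(1−4333/17569)·1156000/4333 = 36.620327
  Tier 2: (4412/41160)²·(1−571/4412)·7536000/571 = 132.01822
  → Var(ȳ_str) = 1225.7893.
Var(ȳ_srs) = (1 − 5526/41160)·5193000/5526 = 813.57323.
deff = 1225.7893 / 813.57323 = 1.5067.

1.5067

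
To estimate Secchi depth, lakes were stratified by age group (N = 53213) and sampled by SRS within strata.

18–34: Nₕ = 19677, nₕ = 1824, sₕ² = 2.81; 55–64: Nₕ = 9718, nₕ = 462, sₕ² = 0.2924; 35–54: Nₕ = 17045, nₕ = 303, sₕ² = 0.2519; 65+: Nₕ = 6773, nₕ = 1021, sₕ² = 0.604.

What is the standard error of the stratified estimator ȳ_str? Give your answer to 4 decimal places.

Var(ȳ_str) = Σₕ Wₕ²(1 − fₕ)sₕ²/nₕ with Wₕ = Nₕ/N, N = 53213.
18–34: Wₕ = 0.36977806; term = 0.36977806²·(1 − 0.09269706)·2.81/1824 = 1.9112438 × 10^-4.
55–64: Wₕ = 0.18262455; term = 0.18262455²·(1 − 0.04754065)·0.2924/462 = 2.0104818 × 10^-5.
35–54: Wₕ = 0.32031646; term = 0.32031646²·(1 − 0.01777647)·0.2519/303 = 8.3782708 × 10^-5.
65+: Wₕ = 0.12728093; term = 0.12728093²·(1 − 0.15074561)·0.604/1021 = 8.1390865 × 10^-6.
Sum = 3.0315099 × 10^-4.
SE = √(3.0315099 × 10^-4) = 0.0174.

0.0174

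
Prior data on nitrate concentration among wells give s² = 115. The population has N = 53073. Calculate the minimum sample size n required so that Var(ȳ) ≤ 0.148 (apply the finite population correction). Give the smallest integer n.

766

Without fpc, n₀ = s²/D = 115/0.148 = 777.0270.
With fpc, (1 − n/N)·s²/n ≤ D requires n ≥ n₀/(1 + n₀/N) = 777.0270/(1 + 777.0270/53073) = 765.8149.
Rounding up, n = 766.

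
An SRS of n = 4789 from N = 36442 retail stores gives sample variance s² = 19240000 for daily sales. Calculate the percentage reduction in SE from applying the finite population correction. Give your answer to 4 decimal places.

6.8021

f = n/N = 4789/36442 = 0.13141430.
SE_no-fpc = √(s²/n) = 63.384069; SE_fpc = √((1−f)s²/n) = 59.07265.
Ratio = √(1−f) = 0.93197945. Reduction = 100·(1 − 0.93197945) = 6.8021%.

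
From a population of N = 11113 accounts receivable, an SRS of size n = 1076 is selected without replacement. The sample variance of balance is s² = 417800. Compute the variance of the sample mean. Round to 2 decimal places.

350.69

Under SRS without replacement, Var(ȳ) = (1 − f)·s²/n with f = n/N = 1076/11113 = 0.09682354.
Var(ȳ) = (1 − 0.09682354)·417800/1076 = 0.90317646·388.28996 = 350.69435.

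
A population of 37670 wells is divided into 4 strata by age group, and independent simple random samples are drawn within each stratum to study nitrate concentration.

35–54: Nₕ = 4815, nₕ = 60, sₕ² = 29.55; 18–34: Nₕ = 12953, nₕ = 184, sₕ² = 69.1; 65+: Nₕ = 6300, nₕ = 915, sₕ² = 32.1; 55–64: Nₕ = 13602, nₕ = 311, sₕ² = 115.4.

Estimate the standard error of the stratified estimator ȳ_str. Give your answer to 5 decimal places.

0.31596

Var(ȳ_str) = Σₕ Wₕ²(1 − fₕ)sₕ²/nₕ with Wₕ = Nₕ/N, N = 37670.
35–54: Wₕ = 0.12782055; term = 0.12782055²·(1 − 0.01246106)·29.55/60 = 0.0079462424.
18–34: Wₕ = 0.34385453; term = 0.34385453²·(1 − 0.01420520)·69.1/184 = 0.043771984.
65+: Wₕ = 0.16724184; term = 0.16724184²·(1 − 0.14523810)·32.1/915 = 8.3872378 × 10^-4.
55–64: Wₕ = 0.36108309; term = 0.36108309²·(1 − 0.02286428)·115.4/311 = 0.047273157.
Sum = 0.099830107.
SE = √(0.099830107) = 0.31596.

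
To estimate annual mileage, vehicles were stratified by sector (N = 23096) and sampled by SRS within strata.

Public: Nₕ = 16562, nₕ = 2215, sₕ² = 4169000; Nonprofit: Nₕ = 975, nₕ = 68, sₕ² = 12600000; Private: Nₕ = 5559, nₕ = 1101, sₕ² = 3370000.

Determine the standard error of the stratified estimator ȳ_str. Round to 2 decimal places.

Var(ȳ_str) = Σₕ Wₕ²(1 − fₕ)sₕ²/nₕ with Wₕ = Nₕ/N, N = 23096.
Public: Wₕ = 0.71709387; term = 0.71709387²·(1 − 0.13373989)·4169000/2215 = 838.41396.
Nonprofit: Wₕ = 0.04221510; term = 0.04221510²·(1 − 0.06974359)·12600000/68 = 307.18499.
Private: Wₕ = 0.24069103; term = 0.24069103²·(1 − 0.19805720)·3370000/1101 = 142.20202.
Sum = 1287.801.
SE = √(1287.801) = 35.89.

35.89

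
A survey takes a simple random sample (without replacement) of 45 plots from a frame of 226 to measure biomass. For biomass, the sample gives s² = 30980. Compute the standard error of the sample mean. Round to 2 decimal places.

23.48

Under SRS without replacement, Var(ȳ) = (1 − f)·s²/n with f = n/N = 45/226 = 0.19911504.
Var(ȳ) = (1 − 0.19911504)·30980/45 = 0.80088496·688.44444 = 551.3648.
SE(ȳ) = √(551.3648) = 23.48.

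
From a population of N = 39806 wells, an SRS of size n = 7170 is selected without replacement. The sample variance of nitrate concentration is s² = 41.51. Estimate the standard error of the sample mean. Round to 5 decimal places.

0.06890

Under SRS without replacement, Var(ȳ) = (1 − f)·s²/n with f = n/N = 7170/39806 = 0.18012360.
Var(ȳ) = (1 − 0.18012360)·41.51/7170 = 0.81987640·0.0057894003 = 0.0047465927.
SE(ȳ) = √(0.0047465927) = 0.06890.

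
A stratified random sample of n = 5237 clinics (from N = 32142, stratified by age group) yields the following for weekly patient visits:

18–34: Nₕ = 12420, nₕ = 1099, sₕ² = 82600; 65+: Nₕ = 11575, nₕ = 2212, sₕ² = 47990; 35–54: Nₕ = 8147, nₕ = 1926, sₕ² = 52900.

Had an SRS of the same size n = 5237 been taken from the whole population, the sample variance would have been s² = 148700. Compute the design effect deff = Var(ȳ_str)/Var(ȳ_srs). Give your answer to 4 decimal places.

Var(ȳ_str) = Σ Wₕ²(1−fₕ)sₕ²/nₕ with Wₕ = Nₕ/32142:
  18–34: (12420/32142)²·(1−1099/12420)·82600/1099 = 10.22923
  65+: (11575/32142)²·(1−2212/11575)·47990/2212 = 2.275914
  35–54: (8147/32142)²·(1−1926/8147)·52900/1926 = 1.3474464
  → Var(ȳ_str) = 13.85259.
Var(ȳ_srs) = (1 − 5237/32142)·148700/5237 = 23.767773.
deff = 13.85259 / 23.767773 = 0.5828.

0.5828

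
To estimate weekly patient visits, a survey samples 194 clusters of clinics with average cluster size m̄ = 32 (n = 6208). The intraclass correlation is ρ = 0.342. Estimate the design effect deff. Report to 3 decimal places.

deff = 1 + (32 − 1)·0.342 = 1 + 10.602 = 11.602.

11.602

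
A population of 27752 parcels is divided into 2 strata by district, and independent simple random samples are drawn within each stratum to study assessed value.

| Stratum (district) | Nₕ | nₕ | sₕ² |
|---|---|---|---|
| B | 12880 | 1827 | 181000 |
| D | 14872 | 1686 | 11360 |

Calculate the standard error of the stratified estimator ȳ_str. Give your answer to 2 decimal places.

4.48

Var(ȳ_str) = Σₕ Wₕ²(1 − fₕ)sₕ²/nₕ with Wₕ = Nₕ/N, N = 27752.
B: Wₕ = 0.46411069; term = 0.46411069²·(1 − 0.14184783)·181000/1827 = 18.312494.
D: Wₕ = 0.53588931; term = 0.53588931²·(1 − 0.11336740)·11360/1686 = 1.7155945.
Sum = 20.028089.
SE = √(20.028089) = 4.48.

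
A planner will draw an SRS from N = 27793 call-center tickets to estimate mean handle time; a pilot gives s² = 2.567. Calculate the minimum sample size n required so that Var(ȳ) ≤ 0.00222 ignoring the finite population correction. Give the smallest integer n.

Without fpc, n₀ = s²/D = 2.567/0.00222 = 1156.3063.
Rounding up, n = 1157.

1157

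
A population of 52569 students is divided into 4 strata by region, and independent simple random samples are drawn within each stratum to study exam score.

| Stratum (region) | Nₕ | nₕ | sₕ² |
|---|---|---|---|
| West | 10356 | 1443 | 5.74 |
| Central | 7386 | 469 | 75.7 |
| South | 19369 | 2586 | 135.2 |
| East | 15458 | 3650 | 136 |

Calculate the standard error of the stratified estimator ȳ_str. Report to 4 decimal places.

Var(ȳ_str) = Σₕ Wₕ²(1 − fₕ)sₕ²/nₕ with Wₕ = Nₕ/N, N = 52569.
West: Wₕ = 0.19699823; term = 0.19699823²·(1 − 0.13933951)·5.74/1443 = 1.328624 × 10^-4.
Central: Wₕ = 0.14050106; term = 0.14050106²·(1 − 0.06349851)·75.7/469 = 0.0029839441.
South: Wₕ = 0.36844909; term = 0.36844909²·(1 − 0.13351231)·135.2/2586 = 0.0061498643.
East: Wₕ = 0.29405163; term = 0.29405163²·(1 − 0.23612369)·136/3650 = 0.0024610263.
Sum = 0.011727697.
SE = √(0.011727697) = 0.1083.

0.1083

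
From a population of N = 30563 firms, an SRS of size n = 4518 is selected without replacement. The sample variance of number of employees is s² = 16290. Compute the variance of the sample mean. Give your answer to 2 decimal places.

Under SRS without replacement, Var(ȳ) = (1 − f)·s²/n with f = n/N = 4518/30563 = 0.14782580.
Var(ȳ) = (1 − 0.14782580)·16290/4518 = 0.85217420·3.6055777 = 3.0725803.

3.07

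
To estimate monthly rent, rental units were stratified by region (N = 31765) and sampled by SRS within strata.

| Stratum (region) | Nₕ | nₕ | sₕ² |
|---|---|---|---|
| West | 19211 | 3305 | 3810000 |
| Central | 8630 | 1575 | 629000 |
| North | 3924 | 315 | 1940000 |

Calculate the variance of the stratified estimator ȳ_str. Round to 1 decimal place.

459.7

Var(ȳ_str) = Σₕ Wₕ²(1 − fₕ)sₕ²/nₕ with Wₕ = Nₕ/N, N = 31765.
West: Wₕ = 0.60478514; term = 0.60478514²·(1 − 0.17203685)·3810000/3305 = 349.11358.
Central: Wₕ = 0.27168267; term = 0.27168267²·(1 − 0.18250290)·629000/1575 = 24.097955.
North: Wₕ = 0.12353219; term = 0.12353219²·(1 − 0.08027523)·1940000/315 = 86.438921.
Sum = 459.65046.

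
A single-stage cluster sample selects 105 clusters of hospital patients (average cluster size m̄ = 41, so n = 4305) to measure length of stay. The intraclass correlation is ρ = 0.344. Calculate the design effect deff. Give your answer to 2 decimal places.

deff = 1 + (41 − 1)·0.344 = 1 + 13.76 = 14.76.

14.76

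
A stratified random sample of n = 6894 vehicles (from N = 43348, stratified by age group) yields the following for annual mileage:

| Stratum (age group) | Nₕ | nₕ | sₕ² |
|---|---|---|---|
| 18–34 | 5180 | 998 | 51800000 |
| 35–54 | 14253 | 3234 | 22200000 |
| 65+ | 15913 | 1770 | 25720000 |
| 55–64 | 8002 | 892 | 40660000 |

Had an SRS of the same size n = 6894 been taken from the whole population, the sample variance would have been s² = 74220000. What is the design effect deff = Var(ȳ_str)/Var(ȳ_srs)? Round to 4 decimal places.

Var(ȳ_str) = Σ Wₕ²(1−fₕ)sₕ²/nₕ with Wₕ = Nₕ/43348:
  18–34: (5180/43348)²·(1−998/5180)·51800000/998 = 598.37698
  35–54: (14253/43348)²·(1−3234/14253)·22200000/3234 = 573.75079
  65+: (15913/43348)²·(1−1770/15913)·25720000/1770 = 1740.4164
  55–64: (8002/43348)²·(1−892/8002)·40660000/892 = 1380.1699
  → Var(ȳ_str) = 4292.7141.
Var(ȳ_srs) = (1 − 6894/43348)·74220000/6894 = 9053.6937.
deff = 4292.7141 / 9053.6937 = 0.4741.

0.4741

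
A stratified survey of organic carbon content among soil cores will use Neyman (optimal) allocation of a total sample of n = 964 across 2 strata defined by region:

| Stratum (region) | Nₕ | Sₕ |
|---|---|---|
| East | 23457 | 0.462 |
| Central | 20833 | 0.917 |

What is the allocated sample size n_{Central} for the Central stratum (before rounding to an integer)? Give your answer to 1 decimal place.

Neyman allocation: nₕ = n·NₕSₕ / Σⱼ NⱼSⱼ.
Σ NⱼSⱼ = 23457·0.462 + 20833·0.917 = 29940.995.
n_{Central} = 964·20833·0.917 / 29940.995 = 615.1.

615.1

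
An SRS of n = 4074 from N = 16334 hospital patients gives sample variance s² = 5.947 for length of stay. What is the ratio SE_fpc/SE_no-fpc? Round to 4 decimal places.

0.8664

f = n/N = 4074/16334 = 0.24941839.
SE_no-fpc = √(s²/n) = 0.038206606; SE_fpc = √((1−f)s²/n) = 0.033100718.
Ratio = √(1−f) = 0.86636113.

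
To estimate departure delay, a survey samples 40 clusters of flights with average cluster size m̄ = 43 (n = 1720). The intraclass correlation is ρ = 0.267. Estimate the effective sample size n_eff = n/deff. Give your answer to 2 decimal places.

140.82

deff = 1 + (43 − 1)·0.267 = 1 + 11.214 = 12.214.
n_eff = 1720 / 12.214 = 140.82.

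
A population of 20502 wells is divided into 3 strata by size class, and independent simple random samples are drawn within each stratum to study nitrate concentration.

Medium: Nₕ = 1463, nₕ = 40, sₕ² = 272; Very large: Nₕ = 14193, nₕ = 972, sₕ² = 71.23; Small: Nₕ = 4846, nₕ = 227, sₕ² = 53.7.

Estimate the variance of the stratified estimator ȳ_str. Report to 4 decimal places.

Var(ȳ_str) = Σₕ Wₕ²(1 − fₕ)sₕ²/nₕ with Wₕ = Nₕ/N, N = 20502.
Medium: Wₕ = 0.07135889; term = 0.07135889²·(1 − 0.02734108)·272/40 = 0.033679504.
Very large: Wₕ = 0.69227392; term = 0.69227392²·(1 − 0.06848446)·71.23/972 = 0.032714684.
Small: Wₕ = 0.23636718; term = 0.23636718²·(1 − 0.04684276)·53.7/227 = 0.012597586.
Sum = 0.078991774.

0.0790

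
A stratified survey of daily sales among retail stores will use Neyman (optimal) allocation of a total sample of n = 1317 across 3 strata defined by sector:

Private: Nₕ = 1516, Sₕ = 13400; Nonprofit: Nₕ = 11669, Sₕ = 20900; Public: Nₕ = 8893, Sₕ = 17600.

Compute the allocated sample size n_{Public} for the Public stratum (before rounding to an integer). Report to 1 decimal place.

Neyman allocation: nₕ = n·NₕSₕ / Σⱼ NⱼSⱼ.
Σ NⱼSⱼ = 1516·13400 + 11669·20900 + 8893·17600 = 4.207133 × 10^8.
n_{Public} = 1317·8893·17600 / (4.207133 × 10^8) = 490.0.

490.0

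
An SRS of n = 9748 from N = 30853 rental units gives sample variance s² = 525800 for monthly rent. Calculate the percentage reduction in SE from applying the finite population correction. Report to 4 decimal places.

f = n/N = 9748/30853 = 0.31594983.
SE_no-fpc = √(s²/n) = 7.3443359; SE_fpc = √((1−f)s²/n) = 6.0743038.
Ratio = √(1−f) = 0.82707326. Reduction = 100·(1 − 0.82707326) = 17.2927%.

17.2927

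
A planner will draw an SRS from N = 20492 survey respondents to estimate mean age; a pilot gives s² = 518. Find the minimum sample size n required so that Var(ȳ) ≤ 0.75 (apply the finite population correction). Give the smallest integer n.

Without fpc, n₀ = s²/D = 518/0.75 = 690.6667.
With fpc, (1 − n/N)·s²/n ≤ D requires n ≥ n₀/(1 + n₀/N) = 690.6667/(1 + 690.6667/20492) = 668.1473.
Rounding up, n = 669.

669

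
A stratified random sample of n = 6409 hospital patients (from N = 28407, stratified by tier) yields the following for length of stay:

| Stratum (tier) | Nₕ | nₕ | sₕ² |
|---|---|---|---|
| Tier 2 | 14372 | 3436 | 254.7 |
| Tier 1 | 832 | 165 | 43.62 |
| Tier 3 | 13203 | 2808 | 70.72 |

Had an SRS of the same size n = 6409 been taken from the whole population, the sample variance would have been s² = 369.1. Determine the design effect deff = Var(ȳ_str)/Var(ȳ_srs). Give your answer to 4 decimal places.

Var(ȳ_str) = Σ Wₕ²(1−fₕ)sₕ²/nₕ with Wₕ = Nₕ/28407:
  Tier 2: (14372/28407)²·(1−3436/14372)·254.7/3436 = 0.014437791
  Tier 1: (832/28407)²·(1−165/832)·43.62/165 = 1.8180262 × 10^-4
  Tier 3: (13203/28407)²·(1−2808/13203)·70.72/2808 = 0.0042834285
  → Var(ȳ_str) = 0.018903022.
Var(ȳ_srs) = (1 − 6409/28407)·369.1/6409 = 0.044597612.
deff = 0.018903022 / 0.044597612 = 0.4239.

0.4239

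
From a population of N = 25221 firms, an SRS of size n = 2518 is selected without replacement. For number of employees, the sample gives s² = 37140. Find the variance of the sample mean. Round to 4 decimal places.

13.2772

Under SRS without replacement, Var(ȳ) = (1 − f)·s²/n with f = n/N = 2518/25221 = 0.09983744.
Var(ȳ) = (1 − 0.09983744)·37140/2518 = 0.90016256·14.749801 = 13.277219.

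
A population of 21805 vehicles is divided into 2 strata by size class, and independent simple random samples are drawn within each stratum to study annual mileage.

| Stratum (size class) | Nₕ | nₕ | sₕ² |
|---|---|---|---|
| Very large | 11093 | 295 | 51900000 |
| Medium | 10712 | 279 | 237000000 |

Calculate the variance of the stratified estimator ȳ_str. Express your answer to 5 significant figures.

Var(ȳ_str) = Σₕ Wₕ²(1 − fₕ)sₕ²/nₕ with Wₕ = Nₕ/N, N = 21805.
Very large: Wₕ = 0.50873653; term = 0.50873653²·(1 − 0.02659335)·51900000/295 = 44322.627.
Medium: Wₕ = 0.49126347; term = 0.49126347²·(1 − 0.02604556)·237000000/279 = 199669.5.
Sum = 243992.13.

243990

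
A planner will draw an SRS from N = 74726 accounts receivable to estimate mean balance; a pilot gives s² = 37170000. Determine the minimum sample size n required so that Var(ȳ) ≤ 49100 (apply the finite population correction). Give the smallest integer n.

750

Without fpc, n₀ = s²/D = 37170000/49100 = 757.0265.
With fpc, (1 − n/N)·s²/n ≤ D requires n ≥ n₀/(1 + n₀/N) = 757.0265/(1 + 757.0265/74726) = 749.4342.
Rounding up, n = 750.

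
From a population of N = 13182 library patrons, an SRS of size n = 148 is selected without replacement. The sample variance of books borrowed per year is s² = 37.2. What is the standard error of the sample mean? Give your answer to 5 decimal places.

Under SRS without replacement, Var(ȳ) = (1 − f)·s²/n with f = n/N = 148/13182 = 0.01122743.
Var(ȳ) = (1 − 0.01122743)·37.2/148 = 0.98877257·0.25135135 = 0.24852932.
SE(ȳ) = √(0.24852932) = 0.49853.

0.49853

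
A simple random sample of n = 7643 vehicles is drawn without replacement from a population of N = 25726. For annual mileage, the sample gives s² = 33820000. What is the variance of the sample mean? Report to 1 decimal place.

3110.3

Under SRS without replacement, Var(ȳ) = (1 − f)·s²/n with f = n/N = 7643/25726 = 0.29709244.
Var(ȳ) = (1 − 0.29709244)·33820000/7643 = 0.70290756·4424.964 = 3110.3407.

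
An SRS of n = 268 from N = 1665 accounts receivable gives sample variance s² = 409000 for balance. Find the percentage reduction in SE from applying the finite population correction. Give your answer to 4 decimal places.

8.4009

f = n/N = 268/1665 = 0.16096096.
SE_no-fpc = √(s²/n) = 39.065578; SE_fpc = √((1−f)s²/n) = 35.783708.
Ratio = √(1−f) = 0.91599074. Reduction = 100·(1 − 0.91599074) = 8.4009%.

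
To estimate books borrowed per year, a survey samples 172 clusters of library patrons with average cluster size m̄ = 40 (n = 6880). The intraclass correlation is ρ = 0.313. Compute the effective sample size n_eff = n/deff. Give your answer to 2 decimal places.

deff = 1 + (40 − 1)·0.313 = 1 + 12.207 = 13.207.
n_eff = 6880 / 13.207 = 520.94.

520.94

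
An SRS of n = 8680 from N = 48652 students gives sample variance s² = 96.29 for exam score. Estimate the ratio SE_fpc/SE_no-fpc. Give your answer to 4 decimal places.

0.9064

f = n/N = 8680/48652 = 0.17840993.
SE_no-fpc = √(s²/n) = 0.10532482; SE_fpc = √((1−f)s²/n) = 0.095468109.
Ratio = √(1−f) = 0.90641606.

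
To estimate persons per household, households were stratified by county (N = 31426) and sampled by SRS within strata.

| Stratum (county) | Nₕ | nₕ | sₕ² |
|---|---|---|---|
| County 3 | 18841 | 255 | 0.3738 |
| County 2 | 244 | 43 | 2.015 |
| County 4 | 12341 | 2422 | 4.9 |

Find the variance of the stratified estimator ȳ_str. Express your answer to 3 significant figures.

7.73 × 10^-4

Var(ȳ_str) = Σₕ Wₕ²(1 − fₕ)sₕ²/nₕ with Wₕ = Nₕ/N, N = 31426.
County 3: Wₕ = 0.59953542; term = 0.59953542²·(1 − 0.01353431)·0.3738/255 = 5.1976949 × 10^-4.
County 2: Wₕ = 0.00776427; term = 0.00776427²·(1 − 0.17622951)·2.015/43 = 2.3270958 × 10^-6.
County 4: Wₕ = 0.39270031; term = 0.39270031²·(1 − 0.19625638)·4.9/2422 = 2.5076214 × 10^-4.
Sum = 7.7285873 × 10^-4.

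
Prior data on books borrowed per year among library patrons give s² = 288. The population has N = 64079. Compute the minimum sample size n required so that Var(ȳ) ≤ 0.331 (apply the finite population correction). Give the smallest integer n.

859

Without fpc, n₀ = s²/D = 288/0.331 = 870.0906.
With fpc, (1 − n/N)·s²/n ≤ D requires n ≥ n₀/(1 + n₀/N) = 870.0906/(1 + 870.0906/64079) = 858.4344.
Rounding up, n = 859.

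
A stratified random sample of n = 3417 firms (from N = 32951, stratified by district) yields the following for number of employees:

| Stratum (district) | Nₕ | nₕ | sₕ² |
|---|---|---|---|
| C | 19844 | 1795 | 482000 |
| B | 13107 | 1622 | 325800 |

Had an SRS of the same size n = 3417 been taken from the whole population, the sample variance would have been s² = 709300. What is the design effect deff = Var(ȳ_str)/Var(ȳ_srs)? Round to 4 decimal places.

Var(ȳ_str) = Σ Wₕ²(1−fₕ)sₕ²/nₕ with Wₕ = Nₕ/32951:
  C: (19844/32951)²·(1−1795/19844)·482000/1795 = 88.578383
  B: (13107/32951)²·(1−1622/13107)·325800/1622 = 27.848213
  → Var(ȳ_str) = 116.4266.
Var(ȳ_srs) = (1 − 3417/32951)·709300/3417 = 186.05385.
deff = 116.4266 / 186.05385 = 0.6258.

0.6258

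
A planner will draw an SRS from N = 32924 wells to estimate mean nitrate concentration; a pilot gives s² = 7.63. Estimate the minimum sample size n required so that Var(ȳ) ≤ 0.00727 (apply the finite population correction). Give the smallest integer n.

1018

Without fpc, n₀ = s²/D = 7.63/0.00727 = 1049.5186.
With fpc, (1 − n/N)·s²/n ≤ D requires n ≥ n₀/(1 + n₀/N) = 1049.5186/(1 + 1049.5186/32924) = 1017.0966.
Rounding up, n = 1018.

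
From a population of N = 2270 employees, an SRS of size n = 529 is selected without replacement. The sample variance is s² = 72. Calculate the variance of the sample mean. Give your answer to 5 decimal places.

0.10439

Under SRS without replacement, Var(ȳ) = (1 − f)·s²/n with f = n/N = 529/2270 = 0.23303965.
Var(ȳ) = (1 − 0.23303965)·72/529 = 0.76696035·0.13610586 = 0.1043878.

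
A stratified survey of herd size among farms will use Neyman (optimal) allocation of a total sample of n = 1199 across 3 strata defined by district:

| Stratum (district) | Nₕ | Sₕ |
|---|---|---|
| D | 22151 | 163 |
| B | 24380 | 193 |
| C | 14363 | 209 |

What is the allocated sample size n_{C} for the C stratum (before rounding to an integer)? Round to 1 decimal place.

318.0

Neyman allocation: nₕ = n·NₕSₕ / Σⱼ NⱼSⱼ.
Σ NⱼSⱼ = 22151·163 + 24380·193 + 14363·209 = 1.131782 × 10^7.
n_{C} = 1199·14363·209 / (1.131782 × 10^7) = 318.0.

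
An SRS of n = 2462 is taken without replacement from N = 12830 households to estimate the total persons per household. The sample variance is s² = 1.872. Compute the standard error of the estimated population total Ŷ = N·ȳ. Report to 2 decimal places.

318.03

Var(Ŷ) = N²·Var(ȳ) = N²·(1 − n/N)·s²/n.
f = 2462/12830 = 0.19189400; Var(ȳ) = 0.80810600·1.872/2462 = 6.144494 × 10^-4.
Var(Ŷ) = 12830² · (6.144494 × 10^-4) = 101143.84.
SE(Ŷ) = √(101143.84) = 318.03.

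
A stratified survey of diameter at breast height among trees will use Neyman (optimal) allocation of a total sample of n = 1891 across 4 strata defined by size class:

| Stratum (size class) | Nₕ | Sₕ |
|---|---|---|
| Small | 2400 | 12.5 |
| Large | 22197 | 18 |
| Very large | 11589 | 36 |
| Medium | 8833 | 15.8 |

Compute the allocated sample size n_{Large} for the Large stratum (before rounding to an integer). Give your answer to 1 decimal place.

Neyman allocation: nₕ = n·NₕSₕ / Σⱼ NⱼSⱼ.
Σ NⱼSⱼ = 2400·12.5 + 22197·18 + 11589·36 + 8833·15.8 = 986311.4.
n_{Large} = 1891·22197·18 / 986311.4 = 766.0.

766.0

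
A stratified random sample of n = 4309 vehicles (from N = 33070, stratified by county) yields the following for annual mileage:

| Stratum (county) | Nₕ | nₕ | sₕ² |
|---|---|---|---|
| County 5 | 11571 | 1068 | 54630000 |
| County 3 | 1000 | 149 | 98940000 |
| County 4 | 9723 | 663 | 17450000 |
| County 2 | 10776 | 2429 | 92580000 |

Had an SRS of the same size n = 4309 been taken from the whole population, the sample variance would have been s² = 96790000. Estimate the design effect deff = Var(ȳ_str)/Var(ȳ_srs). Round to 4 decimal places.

0.5864

Var(ȳ_str) = Σ Wₕ²(1−fₕ)sₕ²/nₕ with Wₕ = Nₕ/33070:
  County 5: (11571/33070)²·(1−1068/11571)·54630000/1068 = 5684.2846
  County 3: (1000/33070)²·(1−149/1000)·98940000/149 = 516.70993
  County 4: (9723/33070)²·(1−663/9723)·17450000/663 = 2120.03
  County 2: (10776/33070)²·(1−2429/10776)·92580000/2429 = 3134.7959
  → Var(ȳ_str) = 11455.82.
Var(ȳ_srs) = (1 − 4309/33070)·96790000/4309 = 19535.466.
deff = 11455.82 / 19535.466 = 0.5864.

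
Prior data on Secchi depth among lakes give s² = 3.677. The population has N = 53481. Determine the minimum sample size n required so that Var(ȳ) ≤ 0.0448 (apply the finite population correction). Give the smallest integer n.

Without fpc, n₀ = s²/D = 3.677/0.0448 = 82.0759.
With fpc, (1 − n/N)·s²/n ≤ D requires n ≥ n₀/(1 + n₀/N) = 82.0759/(1 + 82.0759/53481) = 81.9501.
Rounding up, n = 82.

82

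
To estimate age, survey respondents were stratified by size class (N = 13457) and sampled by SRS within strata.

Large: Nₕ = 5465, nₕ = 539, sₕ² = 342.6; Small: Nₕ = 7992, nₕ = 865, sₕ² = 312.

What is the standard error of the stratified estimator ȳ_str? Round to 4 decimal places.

0.4560

Var(ȳ_str) = Σₕ Wₕ²(1 − fₕ)sₕ²/nₕ with Wₕ = Nₕ/N, N = 13457.
Large: Wₕ = 0.40610835; term = 0.40610835²·(1 − 0.09862763)·342.6/539 = 0.094490177.
Small: Wₕ = 0.59389165; term = 0.59389165²·(1 − 0.10823323)·312/865 = 0.11344993.
Sum = 0.20794011.
SE = √(0.20794011) = 0.4560.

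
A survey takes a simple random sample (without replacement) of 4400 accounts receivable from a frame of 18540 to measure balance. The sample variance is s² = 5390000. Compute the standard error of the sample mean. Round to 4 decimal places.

Under SRS without replacement, Var(ȳ) = (1 − f)·s²/n with f = n/N = 4400/18540 = 0.23732470.
Var(ȳ) = (1 − 0.23732470)·5390000/4400 = 0.76267530·1225 = 934.27724.
SE(ȳ) = √(934.27724) = 30.5659.

30.5659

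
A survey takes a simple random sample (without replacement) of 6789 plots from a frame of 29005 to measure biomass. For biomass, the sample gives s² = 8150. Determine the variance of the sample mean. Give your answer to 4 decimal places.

Under SRS without replacement, Var(ȳ) = (1 − f)·s²/n with f = n/N = 6789/29005 = 0.23406309.
Var(ȳ) = (1 − 0.23406309)·8150/6789 = 0.76593691·1.2004714 = 0.91948531.

0.9195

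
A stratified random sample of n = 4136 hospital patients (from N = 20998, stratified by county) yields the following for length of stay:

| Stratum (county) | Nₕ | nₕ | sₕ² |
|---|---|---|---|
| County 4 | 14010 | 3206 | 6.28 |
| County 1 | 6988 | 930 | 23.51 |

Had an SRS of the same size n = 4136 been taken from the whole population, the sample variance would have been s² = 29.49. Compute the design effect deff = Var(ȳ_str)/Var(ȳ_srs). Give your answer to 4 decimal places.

Var(ȳ_str) = Σ Wₕ²(1−fₕ)sₕ²/nₕ with Wₕ = Nₕ/20998:
  County 4: (14010/20998)²·(1−3206/14010)·6.28/3206 = 6.7245461 × 10^-4
  County 1: (6988/20998)²·(1−930/6988)·23.51/930 = 0.0024271465
  → Var(ȳ_str) = 0.0030996011.
Var(ȳ_srs) = (1 − 4136/20998)·29.49/4136 = 0.0057256579.
deff = 0.0030996011 / 0.0057256579 = 0.5414.

0.5414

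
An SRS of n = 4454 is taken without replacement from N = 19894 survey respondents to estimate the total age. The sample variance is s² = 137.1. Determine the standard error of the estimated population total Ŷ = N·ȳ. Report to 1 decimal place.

3074.9

Var(Ŷ) = N²·Var(ȳ) = N²·(1 − n/N)·s²/n.
f = 4454/19894 = 0.22388660; Var(ȳ) = 0.77611340·137.1/4454 = 0.023889795.
Var(Ŷ) = 19894² · 0.023889795 = 9.4548937 × 10^6.
SE(Ŷ) = √(9.4548937 × 10^6) = 3074.9.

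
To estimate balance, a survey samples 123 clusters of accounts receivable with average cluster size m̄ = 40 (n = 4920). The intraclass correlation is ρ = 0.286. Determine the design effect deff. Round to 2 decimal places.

deff = 1 + (40 − 1)·0.286 = 1 + 11.154 = 12.154.

12.15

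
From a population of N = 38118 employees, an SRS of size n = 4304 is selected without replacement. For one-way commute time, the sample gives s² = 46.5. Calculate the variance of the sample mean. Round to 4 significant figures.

0.009584

Under SRS without replacement, Var(ȳ) = (1 − f)·s²/n with f = n/N = 4304/38118 = 0.11291253.
Var(ȳ) = (1 − 0.11291253)·46.5/4304 = 0.88708747·0.010803903 = 0.0095840072.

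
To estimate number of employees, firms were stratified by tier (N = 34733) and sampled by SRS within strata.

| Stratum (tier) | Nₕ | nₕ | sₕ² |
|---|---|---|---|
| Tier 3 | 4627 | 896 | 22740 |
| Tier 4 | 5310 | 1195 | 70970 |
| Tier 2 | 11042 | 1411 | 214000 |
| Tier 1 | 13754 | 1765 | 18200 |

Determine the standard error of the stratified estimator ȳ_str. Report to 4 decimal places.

Var(ȳ_str) = Σₕ Wₕ²(1 − fₕ)sₕ²/nₕ with Wₕ = Nₕ/N, N = 34733.
Tier 3: Wₕ = 0.13321625; term = 0.13321625²·(1 − 0.19364599)·22740/896 = 0.36318057.
Tier 4: Wₕ = 0.15288055; term = 0.15288055²·(1 − 0.22504708)·70970/1195 = 1.0756889.
Tier 2: Wₕ = 0.31791092; term = 0.31791092²·(1 − 0.12778482)·214000/1411 = 13.369689.
Tier 1: Wₕ = 0.39599228; term = 0.39599228²·(1 − 0.12832631)·18200/1765 = 1.4094643.
Sum = 16.218023.
SE = √(16.218023) = 4.0272.

4.0272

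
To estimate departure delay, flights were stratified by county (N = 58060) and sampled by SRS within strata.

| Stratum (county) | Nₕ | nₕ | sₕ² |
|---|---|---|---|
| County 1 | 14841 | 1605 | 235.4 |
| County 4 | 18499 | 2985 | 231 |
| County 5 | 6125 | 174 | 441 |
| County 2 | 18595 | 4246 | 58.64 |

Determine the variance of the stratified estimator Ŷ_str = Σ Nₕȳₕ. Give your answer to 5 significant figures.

1.4709 × 10^8

Var(Ŷ_str) = Σₕ Nₕ²(1 − fₕ)sₕ²/nₕ.
County 1: 14841²·(1 − 1605/14841)·235.4/1605 = 2.8810536 × 10^7.
County 4: 18499²·(1 − 2985/18499)·231/2985 = 2.2209546 × 10^7.
County 5: 6125²·(1 − 174/6125)·441/174 = 9.238158 × 10^7.
County 2: 18595²·(1 − 4246/18595)·58.64/4246 = 3.6849516 × 10^6.
Sum = 1.4708661 × 10^8.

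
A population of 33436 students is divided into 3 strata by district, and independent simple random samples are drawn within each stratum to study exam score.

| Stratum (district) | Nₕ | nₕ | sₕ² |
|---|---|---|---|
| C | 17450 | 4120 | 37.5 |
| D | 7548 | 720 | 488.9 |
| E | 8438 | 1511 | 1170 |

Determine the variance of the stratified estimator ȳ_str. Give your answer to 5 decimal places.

0.07368

Var(ȳ_str) = Σₕ Wₕ²(1 − fₕ)sₕ²/nₕ with Wₕ = Nₕ/N, N = 33436.
C: Wₕ = 0.52189257; term = 0.52189257²·(1 − 0.23610315)·37.5/4120 = 0.0018937864.
D: Wₕ = 0.22574471; term = 0.22574471²·(1 − 0.09538951)·488.9/720 = 0.031302881.
E: Wₕ = 0.25236272; term = 0.25236272²·(1 − 0.17907087)·1170/1511 = 0.040483446.
Sum = 0.073680113.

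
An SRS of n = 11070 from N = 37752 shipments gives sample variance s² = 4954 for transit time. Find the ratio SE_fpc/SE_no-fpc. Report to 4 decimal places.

0.8407

f = n/N = 11070/37752 = 0.29322950.
SE_no-fpc = √(s²/n) = 0.66896622; SE_fpc = √((1−f)s²/n) = 0.56239752.
Ratio = √(1−f) = 0.84069644.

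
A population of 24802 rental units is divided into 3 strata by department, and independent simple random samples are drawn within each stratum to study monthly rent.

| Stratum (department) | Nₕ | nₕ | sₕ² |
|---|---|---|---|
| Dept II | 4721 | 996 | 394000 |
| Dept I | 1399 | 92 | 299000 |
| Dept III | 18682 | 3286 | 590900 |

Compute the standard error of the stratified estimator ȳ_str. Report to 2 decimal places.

Var(ȳ_str) = Σₕ Wₕ²(1 − fₕ)sₕ²/nₕ with Wₕ = Nₕ/N, N = 24802.
Dept II: Wₕ = 0.19034755; term = 0.19034755²·(1 − 0.21097225)·394000/996 = 11.308988.
Dept I: Wₕ = 0.05640674; term = 0.05640674²·(1 − 0.06576126)·299000/92 = 9.6605812.
Dept III: Wₕ = 0.75324571; term = 0.75324571²·(1 − 0.17589123)·590900/3286 = 84.082244.
Sum = 105.05181.
SE = √(105.05181) = 10.25.

10.25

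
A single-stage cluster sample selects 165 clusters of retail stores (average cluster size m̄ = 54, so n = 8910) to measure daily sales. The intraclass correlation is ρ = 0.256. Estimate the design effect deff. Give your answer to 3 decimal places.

14.568

deff = 1 + (54 − 1)·0.256 = 1 + 13.568 = 14.568.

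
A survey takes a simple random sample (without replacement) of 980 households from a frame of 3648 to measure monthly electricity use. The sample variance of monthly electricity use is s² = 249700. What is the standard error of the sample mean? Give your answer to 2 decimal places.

Under SRS without replacement, Var(ȳ) = (1 − f)·s²/n with f = n/N = 980/3648 = 0.26864035.
Var(ȳ) = (1 − 0.26864035)·249700/980 = 0.73135965·254.79592 = 186.34745.
SE(ȳ) = √(186.34745) = 13.65.

13.65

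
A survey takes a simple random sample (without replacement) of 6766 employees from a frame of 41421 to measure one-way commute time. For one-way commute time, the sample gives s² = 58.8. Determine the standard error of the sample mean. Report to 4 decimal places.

Under SRS without replacement, Var(ȳ) = (1 − f)·s²/n with f = n/N = 6766/41421 = 0.16334709.
Var(ȳ) = (1 − 0.16334709)·58.8/6766 = 0.83665291·0.0086905114 = 0.0072709416.
SE(ȳ) = √(0.0072709416) = 0.0853.

0.0853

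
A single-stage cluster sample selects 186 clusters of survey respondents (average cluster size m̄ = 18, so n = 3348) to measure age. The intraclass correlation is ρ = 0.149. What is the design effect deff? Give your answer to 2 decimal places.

deff = 1 + (18 − 1)·0.149 = 1 + 2.533 = 3.533.

3.53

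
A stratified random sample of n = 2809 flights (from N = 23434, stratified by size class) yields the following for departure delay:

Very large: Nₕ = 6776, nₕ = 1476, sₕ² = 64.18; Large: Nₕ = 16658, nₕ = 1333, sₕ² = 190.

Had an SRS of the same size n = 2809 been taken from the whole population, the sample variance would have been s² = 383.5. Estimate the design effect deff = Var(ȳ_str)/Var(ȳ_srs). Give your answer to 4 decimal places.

0.5751

Var(ȳ_str) = Σ Wₕ²(1−fₕ)sₕ²/nₕ with Wₕ = Nₕ/23434:
  Very large: (6776/23434)²·(1−1476/6776)·64.18/1476 = 0.0028436083
  Large: (16658/23434)²·(1−1333/16658)·190/1333 = 0.066260383
  → Var(ȳ_str) = 0.069103991.
Var(ȳ_srs) = (1 − 2809/23434)·383.5/2809 = 0.12016034.
deff = 0.069103991 / 0.12016034 = 0.5751.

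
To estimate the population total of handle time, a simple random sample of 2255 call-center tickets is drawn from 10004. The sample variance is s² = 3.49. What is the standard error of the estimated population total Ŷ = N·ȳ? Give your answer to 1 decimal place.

Var(Ŷ) = N²·Var(ȳ) = N²·(1 − n/N)·s²/n.
f = 2255/10004 = 0.22540984; Var(ȳ) = 0.77459016·3.49/2255 = 0.0011988114.
Var(Ŷ) = 10004² · 0.0011988114 = 119977.06.
SE(Ŷ) = √(119977.06) = 346.4.

346.4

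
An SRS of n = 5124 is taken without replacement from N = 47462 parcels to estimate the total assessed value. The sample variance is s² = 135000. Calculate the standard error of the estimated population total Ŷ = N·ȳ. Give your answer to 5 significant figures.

Var(Ŷ) = N²·Var(ȳ) = N²·(1 − n/N)·s²/n.
f = 5124/47462 = 0.10796005; Var(ȳ) = 0.89203995·135000/5124 = 23.502223.
Var(Ŷ) = 47462² · 23.502223 = 5.2942082 × 10^10.
SE(Ŷ) = √(5.2942082 × 10^10) = 230090.

230090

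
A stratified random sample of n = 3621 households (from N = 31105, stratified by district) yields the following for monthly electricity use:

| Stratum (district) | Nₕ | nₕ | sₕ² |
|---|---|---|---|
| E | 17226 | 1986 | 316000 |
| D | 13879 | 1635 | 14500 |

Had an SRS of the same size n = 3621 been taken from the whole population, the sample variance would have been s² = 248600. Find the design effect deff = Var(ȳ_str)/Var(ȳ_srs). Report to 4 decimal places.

0.7374

Var(ȳ_str) = Σ Wₕ²(1−fₕ)sₕ²/nₕ with Wₕ = Nₕ/31105:
  E: (17226/31105)²·(1−1986/17226)·316000/1986 = 43.173458
  D: (13879/31105)²·(1−1635/13879)·14500/1635 = 1.5576552
  → Var(ȳ_str) = 44.731113.
Var(ȳ_srs) = (1 − 3621/31105)·248600/3621 = 60.662783.
deff = 44.731113 / 60.662783 = 0.7374.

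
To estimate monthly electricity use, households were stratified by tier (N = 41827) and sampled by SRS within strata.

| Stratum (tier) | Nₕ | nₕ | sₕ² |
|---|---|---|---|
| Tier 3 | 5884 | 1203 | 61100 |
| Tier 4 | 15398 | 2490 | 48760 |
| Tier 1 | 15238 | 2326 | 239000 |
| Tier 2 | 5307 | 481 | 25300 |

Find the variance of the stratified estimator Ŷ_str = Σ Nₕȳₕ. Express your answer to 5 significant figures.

2.6855 × 10^10

Var(Ŷ_str) = Σₕ Nₕ²(1 − fₕ)sₕ²/nₕ.
Tier 3: 5884²·(1 − 1203/5884)·61100/1203 = 1.3989007 × 10^9.
Tier 4: 15398²·(1 − 2490/15398)·48760/2490 = 3.8921325 × 10^9.
Tier 1: 15238²·(1 − 2326/15238)·239000/2326 = 2.0216673 × 10^10.
Tier 2: 5307²·(1 − 481/5307)·25300/481 = 1.3471373 × 10^9.
Sum = 2.6854844 × 10^10.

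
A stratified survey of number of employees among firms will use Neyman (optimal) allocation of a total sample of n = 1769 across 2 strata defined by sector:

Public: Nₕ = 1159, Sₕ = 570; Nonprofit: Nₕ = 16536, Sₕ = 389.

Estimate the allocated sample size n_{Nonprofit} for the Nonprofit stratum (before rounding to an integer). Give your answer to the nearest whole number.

Neyman allocation: nₕ = n·NₕSₕ / Σⱼ NⱼSⱼ.
Σ NⱼSⱼ = 1159·570 + 16536·389 = 7.093134 × 10^6.
n_{Nonprofit} = 1769·16536·389 / (7.093134 × 10^6) = 1604.

1604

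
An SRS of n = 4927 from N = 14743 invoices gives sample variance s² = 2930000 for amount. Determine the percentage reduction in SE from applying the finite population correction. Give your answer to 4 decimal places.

f = n/N = 4927/14743 = 0.33419250.
SE_no-fpc = √(s²/n) = 24.38611; SE_fpc = √((1−f)s²/n) = 19.898341.
Ratio = √(1−f) = 0.81597028. Reduction = 100·(1 − 0.81597028) = 18.4030%.

18.4030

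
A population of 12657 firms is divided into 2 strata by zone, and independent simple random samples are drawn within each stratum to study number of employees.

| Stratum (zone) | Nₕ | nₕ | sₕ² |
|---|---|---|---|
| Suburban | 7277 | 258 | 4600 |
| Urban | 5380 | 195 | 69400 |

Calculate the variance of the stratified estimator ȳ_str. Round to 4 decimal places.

Var(ȳ_str) = Σₕ Wₕ²(1 − fₕ)sₕ²/nₕ with Wₕ = Nₕ/N, N = 12657.
Suburban: Wₕ = 0.57493877; term = 0.57493877²·(1 − 0.03545417)·4600/258 = 5.6846559.
Urban: Wₕ = 0.42506123; term = 0.42506123²·(1 − 0.03624535)·69400/195 = 61.971832.
Sum = 67.656488.

67.6565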